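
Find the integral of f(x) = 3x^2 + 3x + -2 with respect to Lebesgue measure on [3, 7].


The Lebesgue integral of a Riemann-integrable function agrees with the Riemann integral.
Antiderivative F(x) = (3/3)x^3 + (3/2)x^2 + -2x
F(7) = (3/3)*7^3 + (3/2)*7^2 + -2*7
     = (3/3)*343 + (3/2)*49 + -2*7
     = 343 + 73.5 + -14
     = 402.5
F(3) = 34.5
Integral = F(7) - F(3) = 402.5 - 34.5 = 368


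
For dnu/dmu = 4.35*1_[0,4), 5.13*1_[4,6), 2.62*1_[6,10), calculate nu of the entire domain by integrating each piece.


Integrate each piece of the Radon-Nikodym derivative:
Step 1: integral_0^4 4.35 dx = 4.35*(4-0) = 4.35*4 = 17.4
Step 2: integral_4^6 5.13 dx = 5.13*(6-4) = 5.13*2 = 10.26
Step 3: integral_6^10 2.62 dx = 2.62*(10-6) = 2.62*4 = 10.48
Total: 17.4 + 10.26 + 10.48 = 38.14


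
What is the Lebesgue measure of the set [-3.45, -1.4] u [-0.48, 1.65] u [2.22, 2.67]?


For pairwise disjoint intervals, m(union) = sum of lengths.
= (-1.4 - -3.45) + (1.65 - -0.48) + (2.67 - 2.22)
= 2.05 + 2.13 + 0.45
= 4.63


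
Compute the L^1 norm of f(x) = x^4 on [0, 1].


Step 1: ||f||_1 = (integral_0^1 |x^4|^1 dx)^(1/1)
     = (integral_0^1 x^4 dx)^(1/1)
Step 2: integral_0^1 x^4 dx = [x^5/(5)] from 0 to 1 = 1^5/5
     = 1/5 = 0.2
Step 3: ||f||_1 = (0.2)^(1/1) = 0.2


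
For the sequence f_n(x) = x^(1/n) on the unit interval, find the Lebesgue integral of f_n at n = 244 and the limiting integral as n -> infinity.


At n = 244: f_244(x) = x^(1/244).
Step 1: integral(x^(1/244), 0, 1) = [x^(1/244+1) / (1/244+1)] from 0 to 1
     = 1 / (1/244 + 1) = 1 / ((244+1)/244) = 244/(244+1)
     = 244/245 = 0.995918
Step 2: As n -> infinity, f_n(x) = x^(1/n) -> 1 for x in (0,1], and f_n is increasing in n.
By MCT, lim_n integral(f_n) = integral(lim_n f_n) = integral(1, 0, 1) = 1.
Step 3: Verify convergence: 244/245 = 0.995918 -> 1


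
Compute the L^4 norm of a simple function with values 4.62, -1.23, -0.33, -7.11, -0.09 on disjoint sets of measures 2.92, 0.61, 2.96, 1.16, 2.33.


Step 1: Compute |f_i|^4 for each value:
  |4.62|^4 = 455.583411
  |-1.23|^4 = 2.288866
  |-0.33|^4 = 0.011859
  |-7.11|^4 = 2555.514814
  |-0.09|^4 = 6.561000e-05
Step 2: Multiply by measures and sum:
  455.583411 * 2.92 = 1330.303561
  2.288866 * 0.61 = 1.396209
  0.011859 * 2.96 = 0.035103
  2555.514814 * 1.16 = 2964.397185
  6.561000e-05 * 2.33 = 1.528713e-04
Sum = 1330.303561 + 1.396209 + 0.035103 + 2964.397185 + 1.528713e-04 = 4296.132211
Step 3: Take the p-th root:
||f||_4 = (4296.132211)^(1/4) = 8.09598


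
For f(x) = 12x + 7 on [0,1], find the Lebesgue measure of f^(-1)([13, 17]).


f^(-1)([13, 17]) = {x : 13 <= 12x + 7 <= 17}
Solving: (13 - 7)/12 <= x <= (17 - 7)/12
= [0.5, 0.833333]
Intersecting with [0,1]: [0.5, 0.833333]
Measure = 0.833333 - 0.5 = 0.333333


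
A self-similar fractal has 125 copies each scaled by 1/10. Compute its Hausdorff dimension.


For a self-similar set with N copies scaled by 1/r:
dim_H = log(N)/log(r) = log(125)/log(10)
= 4.828314/2.302585
= 2.09691


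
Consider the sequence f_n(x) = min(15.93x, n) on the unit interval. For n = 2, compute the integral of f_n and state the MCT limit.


f(x) = 15.93x on [0,1]; f_n(x) = min(15.93x, n). At n = 2:
Step 1: f(x) reaches 2 at x = 2/15.93 = 0.125549
Step 2: integral(f_2) = integral(15.93x, 0, 0.125549) + integral(2, 0.125549, 1)
       = 15.93*0.125549^2/2 + 2*(1 - 0.125549)
       = 0.125549 + 1.748901
       = 1.874451
Step 3: As n -> infinity, f_n increases to f, so by MCT integral(f_n) -> integral(f) = 15.93/2 = 7.965.
Convergence: integral(f_2) = 1.874451 -> 7.965 as n -> infinity


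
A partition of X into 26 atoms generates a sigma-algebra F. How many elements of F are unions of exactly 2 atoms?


Each element of F is a union of some subset of the 26 atoms.
Elements that are unions of exactly 2 atoms correspond to 2-element subsets of the 26 atoms.
Count = C(26, 2) = 26! / (2! * 24!) = 325.


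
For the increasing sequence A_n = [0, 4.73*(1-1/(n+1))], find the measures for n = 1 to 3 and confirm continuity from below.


By continuity of measure from below: if A_n increases to A, then m(A_n) -> m(A).
Here A = [0, 4.73], so m(A) = 4.73
Step 1: a_1 = 4.73*(1 - 1/2) = 2.365, m(A_1) = 2.365
Step 2: a_2 = 4.73*(1 - 1/3) = 3.1533, m(A_2) = 3.1533
Step 3: a_3 = 4.73*(1 - 1/4) = 3.5475, m(A_3) = 3.5475
Limit: m(A_n) -> m([0,4.73]) = 4.73


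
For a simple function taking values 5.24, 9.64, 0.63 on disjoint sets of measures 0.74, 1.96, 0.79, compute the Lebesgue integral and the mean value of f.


Step 1: Integral = sum(value_i * measure_i)
= 5.24*0.74 + 9.64*1.96 + 0.63*0.79
= 3.8776 + 18.8944 + 0.4977
= 23.2697
Step 2: Total measure of domain = 0.74 + 1.96 + 0.79 = 3.49
Step 3: Average value = 23.2697 / 3.49 = 6.667536


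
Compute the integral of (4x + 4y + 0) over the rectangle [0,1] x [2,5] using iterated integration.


By Fubini, integrate in x first, then y.
Step 1: Fix y, integrate over x in [0,1]:
  integral(4x + 4y + 0, x=0..1)
  = 4*(1^2 - 0^2)/2 + (4y + 0)*(1 - 0)
  = 2 + (4y + 0)*1
  = 2 + 4y + 0
  = 2 + 4y
Step 2: Integrate over y in [2,5]:
  integral(2 + 4y, y=2..5)
  = 2*3 + 4*(5^2 - 2^2)/2
  = 6 + 42
  = 48


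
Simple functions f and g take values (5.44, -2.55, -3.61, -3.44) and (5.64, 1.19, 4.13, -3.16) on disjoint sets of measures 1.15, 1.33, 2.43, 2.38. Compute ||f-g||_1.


Step 1: Compute differences f_i - g_i:
  5.44 - 5.64 = -0.2
  -2.55 - 1.19 = -3.74
  -3.61 - 4.13 = -7.74
  -3.44 - -3.16 = -0.28
Step 2: Compute |diff|^1 * measure for each set:
  |-0.2|^1 * 1.15 = 0.2 * 1.15 = 0.23
  |-3.74|^1 * 1.33 = 3.74 * 1.33 = 4.9742
  |-7.74|^1 * 2.43 = 7.74 * 2.43 = 18.8082
  |-0.28|^1 * 2.38 = 0.28 * 2.38 = 0.6664
Step 3: Sum = 24.6788
Step 4: ||f-g||_1 = (24.6788)^(1/1) = 24.6788


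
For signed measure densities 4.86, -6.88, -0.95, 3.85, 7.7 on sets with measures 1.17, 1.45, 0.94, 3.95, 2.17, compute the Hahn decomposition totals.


Step 1: Compute signed measure on each set:
  Set 1: 4.86 * 1.17 = 5.6862
  Set 2: -6.88 * 1.45 = -9.976
  Set 3: -0.95 * 0.94 = -0.893
  Set 4: 3.85 * 3.95 = 15.2075
  Set 5: 7.7 * 2.17 = 16.709
Step 2: Total signed measure = (5.6862) + (-9.976) + (-0.893) + (15.2075) + (16.709)
     = 26.7337
Step 3: Positive part mu+(X) = sum of positive contributions = 37.6027
Step 4: Negative part mu-(X) = |sum of negative contributions| = 10.869


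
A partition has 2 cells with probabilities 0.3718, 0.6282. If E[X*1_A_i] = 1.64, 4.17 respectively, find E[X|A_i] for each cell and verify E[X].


For each cell A_i: E[X|A_i] = E[X*1_A_i] / P(A_i)
Step 1: E[X|A_1] = 1.64 / 0.3718 = 4.410974
Step 2: E[X|A_2] = 4.17 / 0.6282 = 6.638013
Verification: E[X] = sum E[X*1_A_i] = 1.64 + 4.17 = 5.81


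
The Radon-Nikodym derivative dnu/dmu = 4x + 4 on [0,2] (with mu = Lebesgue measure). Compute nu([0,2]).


nu(A) = integral_A (dnu/dmu) dmu = integral_0^2 (4x + 4) dx
Step 1: Antiderivative F(x) = (4/2)x^2 + 4x
Step 2: F(2) = (4/2)*2^2 + 4*2 = 8 + 8 = 16
Step 3: F(0) = (4/2)*0^2 + 4*0 = 0.0 + 0 = 0.0
Step 4: nu([0,2]) = F(2) - F(0) = 16 - 0.0 = 16


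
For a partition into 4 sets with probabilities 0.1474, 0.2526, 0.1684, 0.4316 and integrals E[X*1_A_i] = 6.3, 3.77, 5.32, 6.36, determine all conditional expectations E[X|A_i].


For each cell A_i: E[X|A_i] = E[X*1_A_i] / P(A_i)
Step 1: E[X|A_1] = 6.3 / 0.1474 = 42.740841
Step 2: E[X|A_2] = 3.77 / 0.2526 = 14.924782
Step 3: E[X|A_3] = 5.32 / 0.1684 = 31.591449
Step 4: E[X|A_4] = 6.36 / 0.4316 = 14.735867
Verification: E[X] = sum E[X*1_A_i] = 6.3 + 3.77 + 5.32 + 6.36 = 21.75


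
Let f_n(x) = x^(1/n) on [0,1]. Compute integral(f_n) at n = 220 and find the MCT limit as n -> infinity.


At n = 220: f_220(x) = x^(1/220).
Step 1: integral(x^(1/220), 0, 1) = [x^(1/220+1) / (1/220+1)] from 0 to 1
     = 1 / (1/220 + 1) = 1 / ((220+1)/220) = 220/(220+1)
     = 220/221 = 0.995475
Step 2: As n -> infinity, f_n(x) = x^(1/n) -> 1 for x in (0,1], and f_n is increasing in n.
By MCT, lim_n integral(f_n) = integral(lim_n f_n) = integral(1, 0, 1) = 1.
Step 3: Verify convergence: 220/221 = 0.995475 -> 1


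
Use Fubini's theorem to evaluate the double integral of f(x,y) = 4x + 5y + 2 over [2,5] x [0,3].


By Fubini, integrate in x first, then y.
Step 1: Fix y, integrate over x in [2,5]:
  integral(4x + 5y + 2, x=2..5)
  = 4*(5^2 - 2^2)/2 + (5y + 2)*(5 - 2)
  = 42 + (5y + 2)*3
  = 42 + 15y + 6
  = 48 + 15y
Step 2: Integrate over y in [0,3]:
  integral(48 + 15y, y=0..3)
  = 48*3 + 15*(3^2 - 0^2)/2
  = 144 + 67.5
  = 211.5


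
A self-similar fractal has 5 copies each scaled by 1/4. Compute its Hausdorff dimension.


For a self-similar set with N copies scaled by 1/r:
dim_H = log(N)/log(r) = log(5)/log(4)
= 1.609438/1.386294
= 1.160964


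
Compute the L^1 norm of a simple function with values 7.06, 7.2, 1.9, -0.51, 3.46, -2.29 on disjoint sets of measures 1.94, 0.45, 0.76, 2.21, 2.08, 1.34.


Step 1: Compute |f_i|^1 for each value:
  |7.06|^1 = 7.06
  |7.2|^1 = 7.2
  |1.9|^1 = 1.9
  |-0.51|^1 = 0.51
  |3.46|^1 = 3.46
  |-2.29|^1 = 2.29
Step 2: Multiply by measures and sum:
  7.06 * 1.94 = 13.6964
  7.2 * 0.45 = 3.24
  1.9 * 0.76 = 1.444
  0.51 * 2.21 = 1.1271
  3.46 * 2.08 = 7.1968
  2.29 * 1.34 = 3.0686
Sum = 13.6964 + 3.24 + 1.444 + 1.1271 + 7.1968 + 3.0686 = 29.7729
Step 3: Take the p-th root:
||f||_1 = (29.7729)^(1/1) = 29.7729


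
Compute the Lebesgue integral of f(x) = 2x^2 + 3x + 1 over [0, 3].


The Lebesgue integral of a Riemann-integrable function agrees with the Riemann integral.
Antiderivative F(x) = (2/3)x^3 + (3/2)x^2 + 1x
F(3) = (2/3)*3^3 + (3/2)*3^2 + 1*3
     = (2/3)*27 + (3/2)*9 + 1*3
     = 18 + 13.5 + 3
     = 34.5
F(0) = 0.0
Integral = F(3) - F(0) = 34.5 - 0.0 = 34.5


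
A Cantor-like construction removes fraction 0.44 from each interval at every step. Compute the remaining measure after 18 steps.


Step 1: At each step, fraction remaining = 1 - 0.44 = 0.56
Step 2: After 18 steps, measure = (0.56)^18
Result = 2.933489e-05


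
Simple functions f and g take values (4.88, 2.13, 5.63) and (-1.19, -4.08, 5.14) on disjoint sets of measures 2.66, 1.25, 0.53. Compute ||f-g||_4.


Step 1: Compute differences f_i - g_i:
  4.88 - -1.19 = 6.07
  2.13 - -4.08 = 6.21
  5.63 - 5.14 = 0.49
Step 2: Compute |diff|^4 * measure for each set:
  |6.07|^4 * 2.66 = 1357.546656 * 2.66 = 3611.074105
  |6.21|^4 * 1.25 = 1487.189809 * 1.25 = 1858.987261
  |0.49|^4 * 0.53 = 0.057648 * 0.53 = 0.030553
Step 3: Sum = 5470.091919
Step 4: ||f-g||_4 = (5470.091919)^(1/4) = 8.600004


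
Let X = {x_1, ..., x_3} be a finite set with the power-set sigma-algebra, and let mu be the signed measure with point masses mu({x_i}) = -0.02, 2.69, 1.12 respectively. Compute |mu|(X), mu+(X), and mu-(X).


Step 1: Every measurable set is a union of atoms (the cells / points), so a Hahn decomposition is
  obtained by grouping atoms by sign: P = union of atoms with mu > 0, N = union of the remaining atoms.
  Atoms in P (indices): 2, 3;  atoms in N (indices): 1
  Positive values: 2.69, 1.12
  Negative values: -0.02
Step 2: mu+(X) = mu(P) = sum of positive atom values = 3.81
Step 3: mu-(X) = -mu(N) = sum of |negative atom values| = 0.02
Step 4: |mu|(X) = mu+(X) + mu-(X) = 3.81 + 0.02 = 3.83


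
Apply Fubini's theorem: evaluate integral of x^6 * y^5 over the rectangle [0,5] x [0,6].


By Fubini's theorem, the double integral factors as a product of single integrals:
Step 1: integral_0^5 x^6 dx = [x^7/7] from 0 to 5
     = 5^7/7 = 11160.714286
Step 2: integral_0^6 y^5 dy = [y^6/6] from 0 to 6
     = 6^6/6 = 7776
Step 3: Double integral = 11160.714286 * 7776 = 8.678571e+07


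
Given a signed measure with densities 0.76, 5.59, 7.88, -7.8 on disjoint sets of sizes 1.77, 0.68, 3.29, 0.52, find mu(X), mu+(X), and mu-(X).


Step 1: Compute signed measure on each set:
  Set 1: 0.76 * 1.77 = 1.3452
  Set 2: 5.59 * 0.68 = 3.8012
  Set 3: 7.88 * 3.29 = 25.9252
  Set 4: -7.8 * 0.52 = -4.056
Step 2: Total signed measure = (1.3452) + (3.8012) + (25.9252) + (-4.056)
     = 27.0156
Step 3: Positive part mu+(X) = sum of positive contributions = 31.0716
Step 4: Negative part mu-(X) = |sum of negative contributions| = 4.056


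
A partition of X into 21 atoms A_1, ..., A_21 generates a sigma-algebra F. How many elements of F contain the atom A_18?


Each element of F is a union of some subset S of the 21 atoms.
The element contains A_18 iff A_18 is in S.
So we count subsets S of {A_1,...,A_21} with A_18 in S: choose freely among the other 20 atoms.
Count = 2^(21-1) = 2^20 = 1048576.


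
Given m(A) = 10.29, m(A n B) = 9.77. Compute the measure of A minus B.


m(A \ B) = m(A) - m(A n B)
= 10.29 - 9.77
= 0.52


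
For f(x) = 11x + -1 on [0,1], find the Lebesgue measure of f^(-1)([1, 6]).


f^(-1)([1, 6]) = {x : 1 <= 11x + -1 <= 6}
Solving: (1 - -1)/11 <= x <= (6 - -1)/11
= [0.181818, 0.636364]
Intersecting with [0,1]: [0.181818, 0.636364]
Measure = 0.636364 - 0.181818 = 0.454545


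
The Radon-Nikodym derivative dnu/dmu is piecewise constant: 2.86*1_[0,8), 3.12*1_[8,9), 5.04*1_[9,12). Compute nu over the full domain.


Integrate each piece of the Radon-Nikodym derivative:
Step 1: integral_0^8 2.86 dx = 2.86*(8-0) = 2.86*8 = 22.88
Step 2: integral_8^9 3.12 dx = 3.12*(9-8) = 3.12*1 = 3.12
Step 3: integral_9^12 5.04 dx = 5.04*(12-9) = 5.04*3 = 15.12
Total: 22.88 + 3.12 + 15.12 = 41.12


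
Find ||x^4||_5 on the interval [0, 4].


Step 1: ||f||_5 = (integral_0^4 |x^4|^5 dx)^(1/5)
     = (integral_0^4 x^20 dx)^(1/5)
Step 2: integral_0^4 x^20 dx = [x^21/(21)] from 0 to 4 = 4^21/21
     = 4398046511104/21 = 2.094308e+11
Step 3: ||f||_5 = (2.094308e+11)^(1/5) = 183.741858


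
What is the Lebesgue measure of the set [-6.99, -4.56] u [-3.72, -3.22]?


For pairwise disjoint intervals, m(union) = sum of lengths.
= (-4.56 - -6.99) + (-3.22 - -3.72)
= 2.43 + 0.5
= 2.93


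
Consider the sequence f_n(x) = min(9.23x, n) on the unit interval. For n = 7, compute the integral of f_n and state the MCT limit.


f(x) = 9.23x on [0,1]; f_n(x) = min(9.23x, n). At n = 7:
Step 1: f(x) reaches 7 at x = 7/9.23 = 0.758397
Step 2: integral(f_7) = integral(9.23x, 0, 0.758397) + integral(7, 0.758397, 1)
       = 9.23*0.758397^2/2 + 7*(1 - 0.758397)
       = 2.654388 + 1.691224
       = 4.345612
Step 3: As n -> infinity, f_n increases to f, so by MCT integral(f_n) -> integral(f) = 9.23/2 = 4.615.
Convergence: integral(f_7) = 4.345612 -> 4.615 as n -> infinity


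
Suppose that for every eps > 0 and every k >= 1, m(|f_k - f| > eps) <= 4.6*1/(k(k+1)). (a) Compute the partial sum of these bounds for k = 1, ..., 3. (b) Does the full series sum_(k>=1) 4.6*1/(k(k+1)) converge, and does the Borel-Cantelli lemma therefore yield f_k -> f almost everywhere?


Step 1: List the terms 4.6*1/(k(k+1)) for k = 1 to 3:
  k=1: 2.3
  k=2: 0.766667
  k=3: 0.383333
Step 2: Partial sum = 2.3 + 0.766667 + 0.383333
     = 3.45
Step 3: The full series sum_(k>=1) 4.6*1/(k(k+1)) converges (telescoping series sum 1/(k(k+1)) = 1; a constant multiple of a convergent series converges).
Step 4: Fix eps > 0. Since sum_k m(|f_k - f| > eps) < infinity, the Borel-Cantelli lemma gives
        m(limsup_k {|f_k - f| > eps}) = 0, i.e. for a.e. x, |f_k(x) - f(x)| <= eps for all large k.
        Applying this with eps = 1/j for j = 1, 2, ... and intersecting the countably many full-measure sets,
        for a.e. x we get limsup_k |f_k(x) - f(x)| <= 1/j for every j, hence f_k -> f almost everywhere.
Conclusion: series converges; Borel-Cantelli yields f_k -> f a.e.


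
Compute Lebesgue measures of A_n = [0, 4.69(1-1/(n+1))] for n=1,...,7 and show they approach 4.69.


By continuity of measure from below: if A_n increases to A, then m(A_n) -> m(A).
Here A = [0, 4.69], so m(A) = 4.69
Step 1: a_1 = 4.69*(1 - 1/2) = 2.345, m(A_1) = 2.345
Step 2: a_2 = 4.69*(1 - 1/3) = 3.1267, m(A_2) = 3.1267
Step 3: a_3 = 4.69*(1 - 1/4) = 3.5175, m(A_3) = 3.5175
Step 4: a_4 = 4.69*(1 - 1/5) = 3.752, m(A_4) = 3.752
Step 5: a_5 = 4.69*(1 - 1/6) = 3.9083, m(A_5) = 3.9083
Step 6: a_6 = 4.69*(1 - 1/7) = 4.02, m(A_6) = 4.02
Step 7: a_7 = 4.69*(1 - 1/8) = 4.1038, m(A_7) = 4.1038
Limit: m(A_n) -> m([0,4.69]) = 4.69


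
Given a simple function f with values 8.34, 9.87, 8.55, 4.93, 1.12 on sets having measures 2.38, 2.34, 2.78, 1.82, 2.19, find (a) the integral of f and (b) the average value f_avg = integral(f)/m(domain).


Step 1: Integral = sum(value_i * measure_i)
= 8.34*2.38 + 9.87*2.34 + 8.55*2.78 + 4.93*1.82 + 1.12*2.19
= 19.8492 + 23.0958 + 23.769 + 8.9726 + 2.4528
= 78.1394
Step 2: Total measure of domain = 2.38 + 2.34 + 2.78 + 1.82 + 2.19 = 11.51
Step 3: Average value = 78.1394 / 11.51 = 6.788827


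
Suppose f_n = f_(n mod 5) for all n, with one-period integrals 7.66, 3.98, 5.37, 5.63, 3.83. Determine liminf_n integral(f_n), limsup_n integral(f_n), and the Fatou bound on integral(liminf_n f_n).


The sequence (integral(f_n)) is periodic with period 5, repeating the values 7.66, 3.98, 5.37, 5.63, 3.83 indefinitely.
Step 1: For a periodic sequence, every tail (a_m, a_(m+1), ...) contains all 5 period values infinitely often.
Step 2: Hence inf of every tail = min of the period values = min(7.66, 3.98, 5.37, 5.63, 3.83) = 3.83.
        liminf_n integral(f_n) = sup over m of (inf of tail from m) = 3.83.
Step 3: Similarly sup of every tail = max of the period values = 7.66.
        limsup_n integral(f_n) = 7.66.
Step 4: Fatou's lemma: integral(liminf_n f_n) <= liminf_n integral(f_n) = 3.83.
        So the integral of the pointwise liminf is at most 3.83.


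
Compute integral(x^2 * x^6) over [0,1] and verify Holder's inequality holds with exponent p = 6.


Step 1: Exact integral of f*g = integral(x^8, 0, 1) = 1/9
     = 0.111111
Step 2: Holder bound with p=6, q=1.2:
  ||f||_p = (integral x^12 dx)^(1/6) = (1/13)^(1/6) = 0.652143
  ||g||_q = (integral x^7.2 dx)^(1/1.2) = (1/8.2)^(1/1.2) = 0.173176
Step 3: Holder bound = ||f||_p * ||g||_q = 0.652143 * 0.173176 = 0.112936
Verification: 0.111111 <= 0.112936 (Holder holds)


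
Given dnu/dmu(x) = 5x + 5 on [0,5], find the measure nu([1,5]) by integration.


nu(A) = integral_A (dnu/dmu) dmu = integral_1^5 (5x + 5) dx
Step 1: Antiderivative F(x) = (5/2)x^2 + 5x
Step 2: F(5) = (5/2)*5^2 + 5*5 = 62.5 + 25 = 87.5
Step 3: F(1) = (5/2)*1^2 + 5*1 = 2.5 + 5 = 7.5
Step 4: nu([1,5]) = F(5) - F(1) = 87.5 - 7.5 = 80


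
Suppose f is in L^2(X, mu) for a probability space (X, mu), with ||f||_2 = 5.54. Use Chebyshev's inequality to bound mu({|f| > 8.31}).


Chebyshev/Markov inequality: mu(|f| > eps) <= (||f||_p / eps)^p
Step 1: ||f||_2 / eps = 5.54 / 8.31 = 0.666667
Step 2: Raise to power p = 2:
  (0.666667)^2 = 0.444444
Step 3: Therefore mu(|f| > 8.31) <= 0.444444


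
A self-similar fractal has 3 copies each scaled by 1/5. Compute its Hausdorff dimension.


For a self-similar set with N copies scaled by 1/r:
dim_H = log(N)/log(r) = log(3)/log(5)
= 1.098612/1.609438
= 0.682606


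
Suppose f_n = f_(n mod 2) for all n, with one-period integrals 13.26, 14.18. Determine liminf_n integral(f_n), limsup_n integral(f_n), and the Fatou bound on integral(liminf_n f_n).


The sequence (integral(f_n)) is periodic with period 2, repeating the values 13.26, 14.18 indefinitely.
Step 1: For a periodic sequence, every tail (a_m, a_(m+1), ...) contains all 2 period values infinitely often.
Step 2: Hence inf of every tail = min of the period values = min(13.26, 14.18) = 13.26.
        liminf_n integral(f_n) = sup over m of (inf of tail from m) = 13.26.
Step 3: Similarly sup of every tail = max of the period values = 14.18.
        limsup_n integral(f_n) = 14.18.
Step 4: Fatou's lemma: integral(liminf_n f_n) <= liminf_n integral(f_n) = 13.26.
        So the integral of the pointwise liminf is at most 13.26.


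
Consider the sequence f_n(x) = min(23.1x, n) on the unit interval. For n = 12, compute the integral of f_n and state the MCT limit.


f(x) = 23.1x on [0,1]; f_n(x) = min(23.1x, n). At n = 12:
Step 1: f(x) reaches 12 at x = 12/23.1 = 0.519481
Step 2: integral(f_12) = integral(23.1x, 0, 0.519481) + integral(12, 0.519481, 1)
       = 23.1*0.519481^2/2 + 12*(1 - 0.519481)
       = 3.116883 + 5.766234
       = 8.883117
Step 3: As n -> infinity, f_n increases to f, so by MCT integral(f_n) -> integral(f) = 23.1/2 = 11.55.
Convergence: integral(f_12) = 8.883117 -> 11.55 as n -> infinity


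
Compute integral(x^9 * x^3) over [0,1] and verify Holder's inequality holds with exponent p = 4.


Step 1: Exact integral of f*g = integral(x^12, 0, 1) = 1/13
     = 0.076923
Step 2: Holder bound with p=4, q=1.333333:
  ||f||_p = (integral x^36 dx)^(1/4) = (1/37)^(1/4) = 0.405461
  ||g||_q = (integral x^4 dx)^(1/1.333333) = (1/5)^(1/1.333333) = 0.29907
Step 3: Holder bound = ||f||_p * ||g||_q = 0.405461 * 0.29907 = 0.121261
Verification: 0.076923 <= 0.121261 (Holder holds)


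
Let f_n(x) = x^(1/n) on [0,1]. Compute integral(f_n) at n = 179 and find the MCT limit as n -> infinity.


At n = 179: f_179(x) = x^(1/179).
Step 1: integral(x^(1/179), 0, 1) = [x^(1/179+1) / (1/179+1)] from 0 to 1
     = 1 / (1/179 + 1) = 1 / ((179+1)/179) = 179/(179+1)
     = 179/180 = 0.994444
Step 2: As n -> infinity, f_n(x) = x^(1/n) -> 1 for x in (0,1], and f_n is increasing in n.
By MCT, lim_n integral(f_n) = integral(lim_n f_n) = integral(1, 0, 1) = 1.
Step 3: Verify convergence: 179/180 = 0.994444 -> 1


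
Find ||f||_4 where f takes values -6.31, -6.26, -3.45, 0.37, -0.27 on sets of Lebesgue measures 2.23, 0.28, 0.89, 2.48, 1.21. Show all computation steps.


Step 1: Compute |f_i|^4 for each value:
  |-6.31|^4 = 1585.321819
  |-6.26|^4 = 1535.667994
  |-3.45|^4 = 141.669506
  |0.37|^4 = 0.018742
  |-0.27|^4 = 0.005314
Step 2: Multiply by measures and sum:
  1585.321819 * 2.23 = 3535.267657
  1535.667994 * 0.28 = 429.987038
  141.669506 * 0.89 = 126.085861
  0.018742 * 2.48 = 0.046479
  0.005314 * 1.21 = 0.00643
Sum = 3535.267657 + 429.987038 + 126.085861 + 0.046479 + 0.00643 = 4091.393465
Step 3: Take the p-th root:
||f||_4 = (4091.393465)^(1/4) = 7.99775


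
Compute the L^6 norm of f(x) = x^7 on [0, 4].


Step 1: ||f||_6 = (integral_0^4 |x^7|^6 dx)^(1/6)
     = (integral_0^4 x^42 dx)^(1/6)
Step 2: integral_0^4 x^42 dx = [x^43/(43)] from 0 to 4 = 4^43/43
     = 77371252455336267181195264/43 = 1.799331e+24
Step 3: ||f||_6 = (1.799331e+24)^(1/6) = 11028.552847


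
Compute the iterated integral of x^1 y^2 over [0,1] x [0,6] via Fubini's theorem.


By Fubini's theorem, the double integral factors as a product of single integrals:
Step 1: integral_0^1 x^1 dx = [x^2/2] from 0 to 1
     = 1^2/2 = 0.5
Step 2: integral_0^6 y^2 dy = [y^3/3] from 0 to 6
     = 6^3/3 = 72
Step 3: Double integral = 0.5 * 72 = 36


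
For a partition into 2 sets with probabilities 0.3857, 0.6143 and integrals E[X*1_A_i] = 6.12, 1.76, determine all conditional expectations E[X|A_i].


For each cell A_i: E[X|A_i] = E[X*1_A_i] / P(A_i)
Step 1: E[X|A_1] = 6.12 / 0.3857 = 15.867254
Step 2: E[X|A_2] = 1.76 / 0.6143 = 2.86505
Verification: E[X] = sum E[X*1_A_i] = 6.12 + 1.76 = 7.88


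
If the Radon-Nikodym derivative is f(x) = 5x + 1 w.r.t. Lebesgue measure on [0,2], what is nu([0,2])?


nu(A) = integral_A (dnu/dmu) dmu = integral_0^2 (5x + 1) dx
Step 1: Antiderivative F(x) = (5/2)x^2 + 1x
Step 2: F(2) = (5/2)*2^2 + 1*2 = 10 + 2 = 12
Step 3: F(0) = (5/2)*0^2 + 1*0 = 0.0 + 0 = 0.0
Step 4: nu([0,2]) = F(2) - F(0) = 12 - 0.0 = 12


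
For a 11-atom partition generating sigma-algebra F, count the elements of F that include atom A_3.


Each element of F is a union of some subset S of the 11 atoms.
The element contains A_3 iff A_3 is in S.
So we count subsets S of {A_1,...,A_11} with A_3 in S: choose freely among the other 10 atoms.
Count = 2^(11-1) = 2^10 = 1024.


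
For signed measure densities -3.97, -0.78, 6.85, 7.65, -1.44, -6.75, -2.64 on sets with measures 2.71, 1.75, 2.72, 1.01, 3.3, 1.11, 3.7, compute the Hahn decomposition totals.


Step 1: Compute signed measure on each set:
  Set 1: -3.97 * 2.71 = -10.7587
  Set 2: -0.78 * 1.75 = -1.365
  Set 3: 6.85 * 2.72 = 18.632
  Set 4: 7.65 * 1.01 = 7.7265
  Set 5: -1.44 * 3.3 = -4.752
  Set 6: -6.75 * 1.11 = -7.4925
  Set 7: -2.64 * 3.7 = -9.768
Step 2: Total signed measure = (-10.7587) + (-1.365) + (18.632) + (7.7265) + (-4.752) + (-7.4925) + (-9.768)
     = -7.7777
Step 3: Positive part mu+(X) = sum of positive contributions = 26.3585
Step 4: Negative part mu-(X) = |sum of negative contributions| = 34.1362


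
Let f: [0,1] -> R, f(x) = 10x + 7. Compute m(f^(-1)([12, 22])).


f^(-1)([12, 22]) = {x : 12 <= 10x + 7 <= 22}
Solving: (12 - 7)/10 <= x <= (22 - 7)/10
= [0.5, 1.5]
Intersecting with [0,1]: [0.5, 1]
Measure = 1 - 0.5 = 0.5


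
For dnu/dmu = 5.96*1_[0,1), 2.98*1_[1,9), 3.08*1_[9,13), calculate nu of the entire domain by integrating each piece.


Integrate each piece of the Radon-Nikodym derivative:
Step 1: integral_0^1 5.96 dx = 5.96*(1-0) = 5.96*1 = 5.96
Step 2: integral_1^9 2.98 dx = 2.98*(9-1) = 2.98*8 = 23.84
Step 3: integral_9^13 3.08 dx = 3.08*(13-9) = 3.08*4 = 12.32
Total: 5.96 + 23.84 + 12.32 = 42.12


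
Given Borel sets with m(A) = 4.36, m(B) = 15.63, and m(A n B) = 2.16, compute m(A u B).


By inclusion-exclusion: m(A u B) = m(A) + m(B) - m(A n B)
= 4.36 + 15.63 - 2.16
= 17.83


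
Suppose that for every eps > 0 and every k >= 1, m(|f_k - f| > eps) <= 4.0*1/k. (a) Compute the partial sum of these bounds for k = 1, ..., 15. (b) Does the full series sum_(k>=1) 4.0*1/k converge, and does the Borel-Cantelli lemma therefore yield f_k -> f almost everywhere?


Step 1: List the terms 4.0*1/k for k = 1 to 15:
  k=1: 4
  k=2: 2
  k=3: 1.333333
  k=4: 1
  k=5: 0.8
  k=6: 0.666667
  k=7: 0.571429
  k=8: 0.5
  k=9: 0.444444
  k=10: 0.4
  k=11: 0.363636
  k=12: 0.333333
  k=13: 0.307692
  k=14: 0.285714
  k=15: 0.266667
Step 2: Partial sum = 4 + 2 + 1.333333 + 1 + 0.8 + 0.666667 + 0.571429 + 0.5 + 0.444444 + 0.4 + 0.363636 + 0.333333 + 0.307692 + 0.285714 + 0.266667
     = 13.272916
Step 3: The full series sum_(k>=1) 4.0*1/k diverges (harmonic series, p = 1; a nonzero constant multiple of a divergent series diverges).
Step 4: The (first) Borel-Cantelli lemma requires a summable sequence of measures, so it does not apply here;
        from this bound alone no conclusion about a.e. convergence can be drawn (convergence in measure still
        gives an a.e.-convergent subsequence, but not a.e. convergence of the whole sequence).
Conclusion: series diverges; Borel-Cantelli is inconclusive about a.e. convergence of f_k.


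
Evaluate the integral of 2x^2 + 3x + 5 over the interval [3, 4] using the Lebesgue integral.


The Lebesgue integral of a Riemann-integrable function agrees with the Riemann integral.
Antiderivative F(x) = (2/3)x^3 + (3/2)x^2 + 5x
F(4) = (2/3)*4^3 + (3/2)*4^2 + 5*4
     = (2/3)*64 + (3/2)*16 + 5*4
     = 42.666667 + 24 + 20
     = 86.666667
F(3) = 46.5
Integral = F(4) - F(3) = 86.666667 - 46.5 = 40.166667


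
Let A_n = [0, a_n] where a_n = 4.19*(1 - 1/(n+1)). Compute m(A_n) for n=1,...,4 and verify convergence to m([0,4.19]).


By continuity of measure from below: if A_n increases to A, then m(A_n) -> m(A).
Here A = [0, 4.19], so m(A) = 4.19
Step 1: a_1 = 4.19*(1 - 1/2) = 2.095, m(A_1) = 2.095
Step 2: a_2 = 4.19*(1 - 1/3) = 2.7933, m(A_2) = 2.7933
Step 3: a_3 = 4.19*(1 - 1/4) = 3.1425, m(A_3) = 3.1425
Step 4: a_4 = 4.19*(1 - 1/5) = 3.352, m(A_4) = 3.352
Limit: m(A_n) -> m([0,4.19]) = 4.19


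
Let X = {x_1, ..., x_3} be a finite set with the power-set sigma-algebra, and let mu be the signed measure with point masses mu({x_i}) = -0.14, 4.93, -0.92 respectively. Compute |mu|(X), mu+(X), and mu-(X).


Step 1: Every measurable set is a union of atoms (the cells / points), so a Hahn decomposition is
  obtained by grouping atoms by sign: P = union of atoms with mu > 0, N = union of the remaining atoms.
  Atoms in P (indices): 2;  atoms in N (indices): 1, 3
  Positive values: 4.93
  Negative values: -0.14, -0.92
Step 2: mu+(X) = mu(P) = sum of positive atom values = 4.93
Step 3: mu-(X) = -mu(N) = sum of |negative atom values| = 1.06
Step 4: |mu|(X) = mu+(X) + mu-(X) = 4.93 + 1.06 = 5.99


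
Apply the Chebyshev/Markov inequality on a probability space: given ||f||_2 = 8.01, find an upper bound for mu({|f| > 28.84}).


Chebyshev/Markov inequality: mu(|f| > eps) <= (||f||_p / eps)^p
Step 1: ||f||_2 / eps = 8.01 / 28.84 = 0.277739
Step 2: Raise to power p = 2:
  (0.277739)^2 = 0.077139
Step 3: Therefore mu(|f| > 28.84) <= 0.077139


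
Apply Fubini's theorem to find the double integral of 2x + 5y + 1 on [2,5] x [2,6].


By Fubini, integrate in x first, then y.
Step 1: Fix y, integrate over x in [2,5]:
  integral(2x + 5y + 1, x=2..5)
  = 2*(5^2 - 2^2)/2 + (5y + 1)*(5 - 2)
  = 21 + (5y + 1)*3
  = 21 + 15y + 3
  = 24 + 15y
Step 2: Integrate over y in [2,6]:
  integral(24 + 15y, y=2..6)
  = 24*4 + 15*(6^2 - 2^2)/2
  = 96 + 240
  = 336


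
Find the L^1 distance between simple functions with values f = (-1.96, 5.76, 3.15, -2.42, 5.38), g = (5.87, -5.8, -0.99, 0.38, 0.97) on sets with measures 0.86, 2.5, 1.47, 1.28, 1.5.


Step 1: Compute differences f_i - g_i:
  -1.96 - 5.87 = -7.83
  5.76 - -5.8 = 11.56
  3.15 - -0.99 = 4.14
  -2.42 - 0.38 = -2.8
  5.38 - 0.97 = 4.41
Step 2: Compute |diff|^1 * measure for each set:
  |-7.83|^1 * 0.86 = 7.83 * 0.86 = 6.7338
  |11.56|^1 * 2.5 = 11.56 * 2.5 = 28.9
  |4.14|^1 * 1.47 = 4.14 * 1.47 = 6.0858
  |-2.8|^1 * 1.28 = 2.8 * 1.28 = 3.584
  |4.41|^1 * 1.5 = 4.41 * 1.5 = 6.615
Step 3: Sum = 51.9186
Step 4: ||f-g||_1 = (51.9186)^(1/1) = 51.9186


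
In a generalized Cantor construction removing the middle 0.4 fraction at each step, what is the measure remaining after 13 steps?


Step 1: At each step, fraction remaining = 1 - 0.4 = 0.6
Step 2: After 13 steps, measure = (0.6)^13
Result = 0.001306


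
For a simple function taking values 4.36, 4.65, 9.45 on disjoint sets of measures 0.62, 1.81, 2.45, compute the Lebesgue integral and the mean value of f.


Step 1: Integral = sum(value_i * measure_i)
= 4.36*0.62 + 4.65*1.81 + 9.45*2.45
= 2.7032 + 8.4165 + 23.1525
= 34.2722
Step 2: Total measure of domain = 0.62 + 1.81 + 2.45 = 4.88
Step 3: Average value = 34.2722 / 4.88 = 7.022992


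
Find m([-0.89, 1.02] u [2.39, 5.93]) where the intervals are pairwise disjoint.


For pairwise disjoint intervals, m(union) = sum of lengths.
= (1.02 - -0.89) + (5.93 - 2.39)
= 1.91 + 3.54
= 5.45


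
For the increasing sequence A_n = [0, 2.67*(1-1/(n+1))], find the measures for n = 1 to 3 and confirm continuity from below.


By continuity of measure from below: if A_n increases to A, then m(A_n) -> m(A).
Here A = [0, 2.67], so m(A) = 2.67
Step 1: a_1 = 2.67*(1 - 1/2) = 1.335, m(A_1) = 1.335
Step 2: a_2 = 2.67*(1 - 1/3) = 1.78, m(A_2) = 1.78
Step 3: a_3 = 2.67*(1 - 1/4) = 2.0025, m(A_3) = 2.0025
Limit: m(A_n) -> m([0,2.67]) = 2.67


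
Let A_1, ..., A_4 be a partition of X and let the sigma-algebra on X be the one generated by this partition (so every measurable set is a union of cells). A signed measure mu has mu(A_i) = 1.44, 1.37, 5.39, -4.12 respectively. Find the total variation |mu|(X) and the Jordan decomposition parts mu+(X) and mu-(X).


Step 1: Every measurable set is a union of atoms (the cells / points), so a Hahn decomposition is
  obtained by grouping atoms by sign: P = union of atoms with mu > 0, N = union of the remaining atoms.
  Atoms in P (indices): 1, 2, 3;  atoms in N (indices): 4
  Positive values: 1.44, 1.37, 5.39
  Negative values: -4.12
Step 2: mu+(X) = mu(P) = sum of positive atom values = 8.2
Step 3: mu-(X) = -mu(N) = sum of |negative atom values| = 4.12
Step 4: |mu|(X) = mu+(X) + mu-(X) = 8.2 + 4.12 = 12.32


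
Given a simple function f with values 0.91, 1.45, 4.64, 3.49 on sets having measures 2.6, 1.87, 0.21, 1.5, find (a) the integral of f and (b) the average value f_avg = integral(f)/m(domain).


Step 1: Integral = sum(value_i * measure_i)
= 0.91*2.6 + 1.45*1.87 + 4.64*0.21 + 3.49*1.5
= 2.366 + 2.7115 + 0.9744 + 5.235
= 11.2869
Step 2: Total measure of domain = 2.6 + 1.87 + 0.21 + 1.5 = 6.18
Step 3: Average value = 11.2869 / 6.18 = 1.826359


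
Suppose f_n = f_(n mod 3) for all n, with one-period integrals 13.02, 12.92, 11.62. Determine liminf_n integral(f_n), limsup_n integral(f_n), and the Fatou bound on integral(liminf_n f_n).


The sequence (integral(f_n)) is periodic with period 3, repeating the values 13.02, 12.92, 11.62 indefinitely.
Step 1: For a periodic sequence, every tail (a_m, a_(m+1), ...) contains all 3 period values infinitely often.
Step 2: Hence inf of every tail = min of the period values = min(13.02, 12.92, 11.62) = 11.62.
        liminf_n integral(f_n) = sup over m of (inf of tail from m) = 11.62.
Step 3: Similarly sup of every tail = max of the period values = 13.02.
        limsup_n integral(f_n) = 13.02.
Step 4: Fatou's lemma: integral(liminf_n f_n) <= liminf_n integral(f_n) = 11.62.
        So the integral of the pointwise liminf is at most 11.62.


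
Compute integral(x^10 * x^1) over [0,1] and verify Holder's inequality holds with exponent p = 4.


Step 1: Exact integral of f*g = integral(x^11, 0, 1) = 1/12
     = 0.083333
Step 2: Holder bound with p=4, q=1.333333:
  ||f||_p = (integral x^40 dx)^(1/4) = (1/41)^(1/4) = 0.395188
  ||g||_q = (integral x^1.333333 dx)^(1/1.333333) = (1/2.333333)^(1/1.333333) = 0.529685
Step 3: Holder bound = ||f||_p * ||g||_q = 0.395188 * 0.529685 = 0.209325
Verification: 0.083333 <= 0.209325 (Holder holds)


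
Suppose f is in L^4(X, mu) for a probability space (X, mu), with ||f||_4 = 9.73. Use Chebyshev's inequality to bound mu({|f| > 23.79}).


Chebyshev/Markov inequality: mu(|f| > eps) <= (||f||_p / eps)^p
Step 1: ||f||_4 / eps = 9.73 / 23.79 = 0.408995
Step 2: Raise to power p = 4:
  (0.408995)^4 = 0.027982
Step 3: Therefore mu(|f| > 23.79) <= 0.027982


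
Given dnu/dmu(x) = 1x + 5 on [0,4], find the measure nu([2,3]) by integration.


nu(A) = integral_A (dnu/dmu) dmu = integral_2^3 (1x + 5) dx
Step 1: Antiderivative F(x) = (1/2)x^2 + 5x
Step 2: F(3) = (1/2)*3^2 + 5*3 = 4.5 + 15 = 19.5
Step 3: F(2) = (1/2)*2^2 + 5*2 = 2 + 10 = 12
Step 4: nu([2,3]) = F(3) - F(2) = 19.5 - 12 = 7.5


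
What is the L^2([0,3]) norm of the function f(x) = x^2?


Step 1: ||f||_2 = (integral_0^3 |x^2|^2 dx)^(1/2)
     = (integral_0^3 x^4 dx)^(1/2)
Step 2: integral_0^3 x^4 dx = [x^5/(5)] from 0 to 3 = 3^5/5
     = 243/5 = 48.6
Step 3: ||f||_2 = (48.6)^(1/2) = 6.97137


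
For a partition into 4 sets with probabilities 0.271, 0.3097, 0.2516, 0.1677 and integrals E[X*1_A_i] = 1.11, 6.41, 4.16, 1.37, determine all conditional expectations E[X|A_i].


For each cell A_i: E[X|A_i] = E[X*1_A_i] / P(A_i)
Step 1: E[X|A_1] = 1.11 / 0.271 = 4.095941
Step 2: E[X|A_2] = 6.41 / 0.3097 = 20.697449
Step 3: E[X|A_3] = 4.16 / 0.2516 = 16.534181
Step 4: E[X|A_4] = 1.37 / 0.1677 = 8.16935
Verification: E[X] = sum E[X*1_A_i] = 1.11 + 6.41 + 4.16 + 1.37 = 13.05


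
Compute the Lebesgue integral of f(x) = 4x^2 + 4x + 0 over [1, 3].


The Lebesgue integral of a Riemann-integrable function agrees with the Riemann integral.
Antiderivative F(x) = (4/3)x^3 + (4/2)x^2 + 0x
F(3) = (4/3)*3^3 + (4/2)*3^2 + 0*3
     = (4/3)*27 + (4/2)*9 + 0*3
     = 36 + 18 + 0
     = 54
F(1) = 3.333333
Integral = F(3) - F(1) = 54 - 3.333333 = 50.666667


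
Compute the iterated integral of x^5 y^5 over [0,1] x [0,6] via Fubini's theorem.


By Fubini's theorem, the double integral factors as a product of single integrals:
Step 1: integral_0^1 x^5 dx = [x^6/6] from 0 to 1
     = 1^6/6 = 0.166667
Step 2: integral_0^6 y^5 dy = [y^6/6] from 0 to 6
     = 6^6/6 = 7776
Step 3: Double integral = 0.166667 * 7776 = 1296


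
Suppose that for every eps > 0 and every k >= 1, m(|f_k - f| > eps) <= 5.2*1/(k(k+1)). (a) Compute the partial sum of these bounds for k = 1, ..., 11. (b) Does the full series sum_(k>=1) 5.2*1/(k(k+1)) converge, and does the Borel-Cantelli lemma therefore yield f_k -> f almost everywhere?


Step 1: List the terms 5.2*1/(k(k+1)) for k = 1 to 11:
  k=1: 2.6
  k=2: 0.866667
  k=3: 0.433333
  k=4: 0.26
  k=5: 0.173333
  k=6: 0.12381
  k=7: 0.092857
  k=8: 0.072222
  k=9: 0.057778
  k=10: 0.047273
  k=11: 0.039394
Step 2: Partial sum = 2.6 + 0.866667 + 0.433333 + 0.26 + 0.173333 + 0.12381 + 0.092857 + 0.072222 + 0.057778 + 0.047273 + 0.039394
     = 4.766667
Step 3: The full series sum_(k>=1) 5.2*1/(k(k+1)) converges (telescoping series sum 1/(k(k+1)) = 1; a constant multiple of a convergent series converges).
Step 4: Fix eps > 0. Since sum_k m(|f_k - f| > eps) < infinity, the Borel-Cantelli lemma gives
        m(limsup_k {|f_k - f| > eps}) = 0, i.e. for a.e. x, |f_k(x) - f(x)| <= eps for all large k.
        Applying this with eps = 1/j for j = 1, 2, ... and intersecting the countably many full-measure sets,
        for a.e. x we get limsup_k |f_k(x) - f(x)| <= 1/j for every j, hence f_k -> f almost everywhere.
Conclusion: series converges; Borel-Cantelli yields f_k -> f a.e.


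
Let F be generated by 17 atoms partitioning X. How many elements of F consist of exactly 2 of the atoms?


Each element of F is a union of some subset of the 17 atoms.
Elements that are unions of exactly 2 atoms correspond to 2-element subsets of the 17 atoms.
Count = C(17, 2) = 17! / (2! * 15!) = 136.


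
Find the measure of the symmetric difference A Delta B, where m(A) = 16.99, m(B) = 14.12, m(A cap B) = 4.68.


m(A Delta B) = m(A) + m(B) - 2*m(A n B)
= 16.99 + 14.12 - 2*4.68
= 16.99 + 14.12 - 9.36
= 21.75


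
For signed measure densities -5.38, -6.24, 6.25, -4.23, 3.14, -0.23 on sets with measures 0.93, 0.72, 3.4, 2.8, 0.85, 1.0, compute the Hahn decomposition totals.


Step 1: Compute signed measure on each set:
  Set 1: -5.38 * 0.93 = -5.0034
  Set 2: -6.24 * 0.72 = -4.4928
  Set 3: 6.25 * 3.4 = 21.25
  Set 4: -4.23 * 2.8 = -11.844
  Set 5: 3.14 * 0.85 = 2.669
  Set 6: -0.23 * 1.0 = -0.23
Step 2: Total signed measure = (-5.0034) + (-4.4928) + (21.25) + (-11.844) + (2.669) + (-0.23)
     = 2.3488
Step 3: Positive part mu+(X) = sum of positive contributions = 23.919
Step 4: Negative part mu-(X) = |sum of negative contributions| = 21.5702


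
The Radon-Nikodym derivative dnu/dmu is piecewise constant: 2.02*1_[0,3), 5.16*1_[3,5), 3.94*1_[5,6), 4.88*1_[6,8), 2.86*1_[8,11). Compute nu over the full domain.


Integrate each piece of the Radon-Nikodym derivative:
Step 1: integral_0^3 2.02 dx = 2.02*(3-0) = 2.02*3 = 6.06
Step 2: integral_3^5 5.16 dx = 5.16*(5-3) = 5.16*2 = 10.32
Step 3: integral_5^6 3.94 dx = 3.94*(6-5) = 3.94*1 = 3.94
Step 4: integral_6^8 4.88 dx = 4.88*(8-6) = 4.88*2 = 9.76
Step 5: integral_8^11 2.86 dx = 2.86*(11-8) = 2.86*3 = 8.58
Total: 6.06 + 10.32 + 3.94 + 9.76 + 8.58 = 38.66


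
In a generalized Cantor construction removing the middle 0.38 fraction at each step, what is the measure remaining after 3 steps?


Step 1: At each step, fraction remaining = 1 - 0.38 = 0.62
Step 2: After 3 steps, measure = (0.62)^3
Step 3: Computing the power step by step:
  After step 1: 0.62
  After step 2: 0.3844
  After step 3: 0.238328
Result = 0.238328


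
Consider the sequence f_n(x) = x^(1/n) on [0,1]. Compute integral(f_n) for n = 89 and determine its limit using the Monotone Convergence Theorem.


At n = 89: f_89(x) = x^(1/89).
Step 1: integral(x^(1/89), 0, 1) = [x^(1/89+1) / (1/89+1)] from 0 to 1
     = 1 / (1/89 + 1) = 1 / ((89+1)/89) = 89/(89+1)
     = 89/90 = 0.988889
Step 2: As n -> infinity, f_n(x) = x^(1/n) -> 1 for x in (0,1], and f_n is increasing in n.
By MCT, lim_n integral(f_n) = integral(lim_n f_n) = integral(1, 0, 1) = 1.
Step 3: Verify convergence: 89/90 = 0.988889 -> 1


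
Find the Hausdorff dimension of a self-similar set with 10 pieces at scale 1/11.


For a self-similar set with N copies scaled by 1/r:
dim_H = log(N)/log(r) = log(10)/log(11)
= 2.302585/2.397895
= 0.960253


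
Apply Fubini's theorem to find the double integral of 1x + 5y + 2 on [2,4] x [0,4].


By Fubini, integrate in x first, then y.
Step 1: Fix y, integrate over x in [2,4]:
  integral(1x + 5y + 2, x=2..4)
  = 1*(4^2 - 2^2)/2 + (5y + 2)*(4 - 2)
  = 6 + (5y + 2)*2
  = 6 + 10y + 4
  = 10 + 10y
Step 2: Integrate over y in [0,4]:
  integral(10 + 10y, y=0..4)
  = 10*4 + 10*(4^2 - 0^2)/2
  = 40 + 80
  = 120
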